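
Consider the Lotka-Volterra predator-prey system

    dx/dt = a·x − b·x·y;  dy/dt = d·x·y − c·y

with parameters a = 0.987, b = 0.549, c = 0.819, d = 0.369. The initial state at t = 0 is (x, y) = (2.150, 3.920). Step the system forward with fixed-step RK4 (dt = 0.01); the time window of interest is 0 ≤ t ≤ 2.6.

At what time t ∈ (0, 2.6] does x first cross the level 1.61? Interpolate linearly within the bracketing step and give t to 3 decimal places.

t=0.000: state=(2.150, 3.920)
step 1 (dt=0.01): k1=(-2.505, -0.101), k2=(-2.490, -0.119), k3=(-2.490, -0.119), k4=(-2.475, -0.137); state += dt/6·(k1+2k2+2k3+k4)
t=0.010: state=(2.125, 3.919)
t=0.020: state=(2.101, 3.917)
t=0.030: state=(2.076, 3.915)
continuing one RK4 step at a time; state shown every 10 steps (Δt=0.1):
t=0.100: state=(1.915, 3.893)
t=0.200: state=(1.709, 3.834)
t=0.250: state=(1.617, 3.795)
next step: t=0.260: state=(1.600, 3.786) — x has crossed 1.61
linear interpolation between t=0.250 (1.61712) and t=0.260 (1.59953) → t≈0.254

t = 0.254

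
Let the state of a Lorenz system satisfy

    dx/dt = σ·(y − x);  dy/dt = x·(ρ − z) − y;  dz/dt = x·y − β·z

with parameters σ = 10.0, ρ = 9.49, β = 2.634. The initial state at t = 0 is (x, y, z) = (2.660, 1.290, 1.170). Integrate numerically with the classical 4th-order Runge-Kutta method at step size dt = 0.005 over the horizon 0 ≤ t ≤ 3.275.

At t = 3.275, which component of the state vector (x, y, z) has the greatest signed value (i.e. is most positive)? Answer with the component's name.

largest component: z

t=0.000: state=(2.660, 1.290, 1.170)
step 1 (dt=0.005): k1=(-13.700, 20.841, 0.350), k2=(-12.836, 20.502, 0.440), k3=(-12.867, 20.520, 0.440), k4=(-12.031, 20.198, 0.527); state += dt/6·(k1+2k2+2k3+k4)
t=0.005: state=(2.596, 1.393, 1.172)
t=0.010: state=(2.539, 1.492, 1.175)
t=0.015: state=(2.491, 1.589, 1.179)
continuing one RK4 step at a time; state shown every 40 steps (Δt=0.2):
t=0.200: state=(3.501, 4.926, 2.097)
t=0.400: state=(7.084, 8.684, 7.482)
t=0.600: state=(6.789, 4.904, 12.961)
t=0.800: state=(3.139, 1.973, 9.860)
t=1.000: state=(2.178, 2.214, 6.569)
t=1.200: state=(2.900, 3.560, 4.989)
t=1.400: state=(4.739, 5.844, 5.833)
t=1.600: state=(6.429, 6.681, 9.427)
t=1.800: state=(5.362, 4.334, 10.773)
t=2.000: state=(3.693, 3.216, 8.786)
t=2.200: state=(3.487, 3.708, 7.015)
t=2.400: state=(4.367, 4.965, 6.803)
t=2.600: state=(5.472, 5.839, 8.349)
t=2.800: state=(5.443, 5.067, 9.737)
t=3.000: state=(4.489, 4.060, 9.174)
t=3.200: state=(4.041, 4.035, 7.993)
t=3.275: state=(4.092, 4.229, 7.701)
compare at T: x=4.092, y=4.229, z=7.701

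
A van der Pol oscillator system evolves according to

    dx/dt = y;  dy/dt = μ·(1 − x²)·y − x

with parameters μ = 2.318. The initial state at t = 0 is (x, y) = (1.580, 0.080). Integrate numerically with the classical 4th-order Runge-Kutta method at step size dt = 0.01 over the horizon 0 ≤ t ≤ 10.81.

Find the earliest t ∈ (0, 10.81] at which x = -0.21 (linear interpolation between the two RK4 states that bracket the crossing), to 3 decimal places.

t=0.000: state=(1.580, 0.080)
step 1 (dt=0.01): k1=(0.080, -1.857), k2=(0.071, -1.826), k3=(0.071, -1.826), k4=(0.062, -1.795); state += dt/6·(k1+2k2+2k3+k4)
t=0.010: state=(1.581, 0.062)
t=0.020: state=(1.581, 0.044)
t=0.030: state=(1.582, 0.027)
continuing one RK4 step at a time; state shown every 50 steps (Δt=0.5):
t=0.500: state=(1.478, -0.377)
t=1.000: state=(1.238, -0.588)
t=1.500: state=(0.854, -1.025)
t=2.000: state=(0.016, -2.738)
t=2.070: state=(-0.191, -3.208)
next step: t=2.080: state=(-0.224, -3.278) — x has crossed -0.21
linear interpolation between t=2.070 (-0.19146) and t=2.080 (-0.22390) → t≈2.076

t = 2.076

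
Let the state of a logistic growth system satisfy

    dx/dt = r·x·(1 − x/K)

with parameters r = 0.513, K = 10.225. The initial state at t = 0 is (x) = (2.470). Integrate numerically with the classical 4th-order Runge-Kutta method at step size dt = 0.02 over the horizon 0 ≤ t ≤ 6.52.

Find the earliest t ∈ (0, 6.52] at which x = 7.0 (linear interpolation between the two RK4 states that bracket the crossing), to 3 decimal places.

t=0.000: state=(2.470)
step 1 (dt=0.02): k1=(0.961), k2=(0.964), k3=(0.964), k4=(0.966); state += dt/6·(k1+2k2+2k3+k4)
t=0.020: state=(2.489)
t=0.040: state=(2.509)
t=0.060: state=(2.528)
continuing one RK4 step at a time; state shown every 25 steps (Δt=0.5):
t=0.500: state=(2.982)
t=1.000: state=(3.551)
t=1.500: state=(4.166)
t=2.000: state=(4.811)
t=2.500: state=(5.466)
t=3.000: state=(6.109)
t=3.500: state=(6.721)
t=3.740: state=(6.999)
next step: t=3.760: state=(7.022) — x has crossed 7.0
linear interpolation between t=3.740 (6.99895) and t=3.760 (7.02156) → t≈3.741

t = 3.741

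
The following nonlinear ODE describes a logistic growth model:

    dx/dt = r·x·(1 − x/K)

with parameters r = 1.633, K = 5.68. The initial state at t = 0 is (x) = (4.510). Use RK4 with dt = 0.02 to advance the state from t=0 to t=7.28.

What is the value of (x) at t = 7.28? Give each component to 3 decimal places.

t=0.000: state=(4.510)
step 1 (dt=0.02): k1=(1.517), k2=(1.502), k3=(1.503), k4=(1.488); state += dt/6·(k1+2k2+2k3+k4)
t=0.020: state=(4.540)
t=0.040: state=(4.570)
t=0.060: state=(4.598)
continuing one RK4 step at a time; state shown every 25 steps (Δt=0.5):
t=0.500: state=(5.096)
t=1.000: state=(5.406)
t=1.500: state=(5.556)
t=2.000: state=(5.624)
t=2.500: state=(5.655)
t=3.000: state=(5.669)
t=3.500: state=(5.675)
t=4.000: state=(5.678)
t=4.500: state=(5.679)
t=5.000: state=(5.680)
t=5.500: state=(5.680)
t=6.000: state=(5.680)
t=6.500: state=(5.680)
t=7.000: state=(5.680)
t=7.280: state=(5.680)

(x) = (5.680)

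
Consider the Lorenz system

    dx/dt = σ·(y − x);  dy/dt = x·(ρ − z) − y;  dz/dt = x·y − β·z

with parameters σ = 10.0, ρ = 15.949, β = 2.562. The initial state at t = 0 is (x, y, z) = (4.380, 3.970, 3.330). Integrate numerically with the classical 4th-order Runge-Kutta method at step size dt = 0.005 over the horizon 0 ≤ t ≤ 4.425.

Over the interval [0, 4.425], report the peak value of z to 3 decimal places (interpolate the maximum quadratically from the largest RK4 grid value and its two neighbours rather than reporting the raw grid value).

t=0.000: state=(4.380, 3.970, 3.330)
step 1 (dt=0.005): k1=(-4.100, 51.301, 8.857), k2=(-2.715, 50.947, 9.320), k3=(-2.758, 50.986, 9.328), k4=(-1.413, 50.669, 9.796); state += dt/6·(k1+2k2+2k3+k4)
t=0.005: state=(4.366, 4.225, 3.377)
t=0.010: state=(4.366, 4.477, 3.428)
t=0.015: state=(4.377, 4.727, 3.484)
continuing one RK4 step at a time; state shown every 40 steps (Δt=0.2):
t=0.200: state=(9.727, 13.503, 12.464)
t=0.400: state=(7.710, 2.558, 22.485)
t=0.600: state=(1.165, -0.011, 13.821)
t=0.800: state=(0.439, 0.503, 8.300)
t=1.000: state=(1.004, 1.558, 5.081)
t=1.200: state=(3.342, 5.434, 4.191)
t=1.400: state=(9.963, 13.406, 13.675)
t=1.600: state=(7.199, 2.287, 21.884)
t=1.800: state=(1.253, 0.242, 13.472)
t=2.000: state=(0.766, 0.969, 8.143)
t=2.200: state=(1.878, 2.915, 5.260)
t=2.400: state=(5.924, 9.177, 6.852)
t=2.600: state=(10.913, 9.804, 21.315)
t=2.800: state=(3.684, 0.707, 17.667)
t=3.000: state=(1.197, 1.074, 10.790)
t=3.200: state=(1.959, 2.842, 6.908)
t=3.400: state=(5.395, 8.154, 7.291)
t=3.600: state=(10.483, 10.597, 19.353)
t=3.800: state=(4.749, 1.612, 18.397)
t=4.000: state=(1.861, 1.683, 11.591)
t=4.200: state=(2.846, 3.993, 7.909)
t=4.400: state=(6.846, 9.616, 10.078)
t=4.425: state=(7.543, 10.324, 11.194)
largest grid value and its neighbours: z(0.345)=23.54174, z(0.350)=23.55772, z(0.355)=23.54658
parabola through these three points peaks at t≈0.350 with z≈23.55783

max z = 23.558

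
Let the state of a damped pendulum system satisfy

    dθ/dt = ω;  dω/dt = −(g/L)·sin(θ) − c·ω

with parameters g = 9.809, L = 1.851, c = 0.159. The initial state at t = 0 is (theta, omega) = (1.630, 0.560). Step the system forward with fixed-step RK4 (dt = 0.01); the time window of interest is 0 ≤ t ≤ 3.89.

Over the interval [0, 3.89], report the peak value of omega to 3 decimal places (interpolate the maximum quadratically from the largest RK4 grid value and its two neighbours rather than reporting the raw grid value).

t=0.000: state=(1.630, 0.560)
step 1 (dt=0.01): k1=(0.560, -5.379), k2=(0.533, -5.374), k3=(0.533, -5.374), k4=(0.506, -5.369); state += dt/6·(k1+2k2+2k3+k4)
t=0.010: state=(1.635, 0.506)
t=0.020: state=(1.640, 0.453)
t=0.030: state=(1.644, 0.399)
continuing one RK4 step at a time; state shown every 20 steps (Δt=0.2):
t=0.200: state=(1.636, -0.497)
t=0.400: state=(1.433, -1.523)
t=0.600: state=(1.032, -2.458)
t=0.800: state=(0.470, -3.090)
t=1.000: state=(-0.165, -3.148)
t=1.200: state=(-0.747, -2.587)
t=1.400: state=(-1.175, -1.647)
t=1.600: state=(-1.399, -0.591)
t=1.800: state=(-1.412, 0.459)
t=2.000: state=(-1.219, 1.456)
t=2.200: state=(-0.839, 2.306)
t=2.400: state=(-0.320, 2.804)
t=2.600: state=(0.246, 2.752)
t=2.800: state=(0.745, 2.165)
t=3.000: state=(1.091, 1.263)
t=3.200: state=(1.243, 0.258)
t=3.400: state=(1.195, -0.735)
t=3.600: state=(0.955, -1.635)
t=3.800: state=(0.556, -2.302)
t=3.890: state=(0.341, -2.475)
largest grid value and its neighbours: omega(2.470)=2.85384, omega(2.480)=2.85496, omega(2.490)=2.85456
parabola through these three points peaks at t≈2.482 with omega≈2.85500

max omega = 2.855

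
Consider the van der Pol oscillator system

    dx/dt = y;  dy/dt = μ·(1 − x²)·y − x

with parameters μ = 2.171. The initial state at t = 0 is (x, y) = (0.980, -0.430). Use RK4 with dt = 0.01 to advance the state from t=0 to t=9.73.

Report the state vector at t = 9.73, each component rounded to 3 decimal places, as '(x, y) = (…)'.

t=0.000: state=(0.980, -0.430)
step 1 (dt=0.01): k1=(-0.430, -1.017), k2=(-0.435, -1.019), k3=(-0.435, -1.019), k4=(-0.440, -1.022); state += dt/6·(k1+2k2+2k3+k4)
t=0.010: state=(0.976, -0.440)
t=0.020: state=(0.971, -0.450)
t=0.030: state=(0.967, -0.461)
continuing one RK4 step at a time; state shown every 50 steps (Δt=0.5):
t=0.500: state=(0.614, -1.124)
t=1.000: state=(-0.370, -3.159)
t=1.500: state=(-1.856, -1.193)
t=2.000: state=(-1.938, 0.247)
t=2.500: state=(-1.783, 0.350)
t=3.000: state=(-1.591, 0.424)
t=3.500: state=(-1.350, 0.552)
t=4.000: state=(-1.012, 0.851)
t=4.500: state=(-0.390, 1.866)
t=5.000: state=(1.169, 3.908)
t=5.500: state=(2.020, 0.059)
t=6.000: state=(1.920, -0.303)
t=6.500: state=(1.753, -0.363)
t=7.000: state=(1.554, -0.440)
t=7.500: state=(1.302, -0.586)
t=8.000: state=(0.935, -0.944)
t=8.500: state=(0.214, -2.239)
t=9.000: state=(-1.482, -3.274)
t=9.500: state=(-2.018, 0.099)
t=9.730: state=(-1.972, 0.262)

(x, y) = (-1.972, 0.262)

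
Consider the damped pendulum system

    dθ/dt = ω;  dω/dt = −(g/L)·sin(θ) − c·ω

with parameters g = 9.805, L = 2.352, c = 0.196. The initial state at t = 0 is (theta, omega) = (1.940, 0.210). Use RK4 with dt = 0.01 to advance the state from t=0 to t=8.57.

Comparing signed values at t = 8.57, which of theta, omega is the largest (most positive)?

t=0.000: state=(1.940, 0.210)
step 1 (dt=0.01): k1=(0.210, -3.929), k2=(0.190, -3.924), k3=(0.190, -3.924), k4=(0.171, -3.918); state += dt/6·(k1+2k2+2k3+k4)
t=0.010: state=(1.942, 0.171)
t=0.020: state=(1.943, 0.132)
t=0.030: state=(1.945, 0.093)
continuing one RK4 step at a time; state shown every 50 steps (Δt=0.5):
t=0.500: state=(1.563, -1.717)
t=1.000: state=(0.294, -3.093)
t=1.500: state=(-1.080, -2.002)
t=2.000: state=(-1.549, 0.125)
t=2.500: state=(-0.992, 2.022)
t=3.000: state=(0.246, 2.532)
t=3.500: state=(1.167, 0.945)
t=4.000: state=(1.140, -1.016)
t=4.500: state=(0.268, -2.229)
t=5.000: state=(-0.745, -1.497)
t=5.500: state=(-1.057, 0.283)
t=6.000: state=(-0.518, 1.722)
t=6.500: state=(0.404, 1.649)
t=7.000: state=(0.895, 0.208)
t=7.500: state=(0.612, -1.248)
t=8.000: state=(-0.162, -1.577)
t=8.500: state=(-0.721, -0.505)
t=8.570: state=(-0.750, -0.303)
compare at T: theta=-0.750, omega=-0.303

largest component: omega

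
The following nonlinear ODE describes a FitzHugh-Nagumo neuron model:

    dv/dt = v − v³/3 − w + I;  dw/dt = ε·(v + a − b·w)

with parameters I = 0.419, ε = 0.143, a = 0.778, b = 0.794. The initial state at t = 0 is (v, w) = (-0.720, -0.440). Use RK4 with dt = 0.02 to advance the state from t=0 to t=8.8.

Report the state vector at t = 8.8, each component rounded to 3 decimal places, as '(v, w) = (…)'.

t=0.000: state=(-0.720, -0.440)
step 1 (dt=0.02): k1=(0.263, 0.058), k2=(0.264, 0.059), k3=(0.264, 0.059), k4=(0.265, 0.059); state += dt/6·(k1+2k2+2k3+k4)
t=0.020: state=(-0.715, -0.439)
t=0.040: state=(-0.709, -0.438)
t=0.060: state=(-0.704, -0.436)
continuing one RK4 step at a time; state shown every 25 steps (Δt=0.5):
t=0.500: state=(-0.577, -0.407)
t=1.000: state=(-0.400, -0.364)
t=1.500: state=(-0.161, -0.310)
t=2.000: state=(0.188, -0.239)
t=2.500: state=(0.690, -0.142)
t=3.000: state=(1.258, -0.012)
t=3.500: state=(1.632, 0.145)
t=4.000: state=(1.751, 0.310)
t=4.500: state=(1.744, 0.469)
t=5.000: state=(1.693, 0.617)
t=5.500: state=(1.626, 0.752)
t=6.000: state=(1.553, 0.875)
t=6.500: state=(1.475, 0.986)
t=7.000: state=(1.391, 1.086)
t=7.500: state=(1.301, 1.173)
t=8.000: state=(1.203, 1.250)
t=8.500: state=(1.092, 1.315)
t=8.800: state=(1.017, 1.348)

(v, w) = (1.017, 1.348)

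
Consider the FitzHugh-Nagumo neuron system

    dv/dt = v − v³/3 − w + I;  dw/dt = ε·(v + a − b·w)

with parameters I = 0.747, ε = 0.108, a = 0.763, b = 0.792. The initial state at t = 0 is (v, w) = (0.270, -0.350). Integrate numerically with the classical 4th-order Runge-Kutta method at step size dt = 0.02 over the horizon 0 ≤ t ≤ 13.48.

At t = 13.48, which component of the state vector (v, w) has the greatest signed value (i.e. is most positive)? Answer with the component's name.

largest component: w

t=0.000: state=(0.270, -0.350)
step 1 (dt=0.02): k1=(1.360, 0.142), k2=(1.372, 0.143), k3=(1.372, 0.143), k4=(1.383, 0.144); state += dt/6·(k1+2k2+2k3+k4)
t=0.020: state=(0.297, -0.347)
t=0.040: state=(0.325, -0.344)
t=0.060: state=(0.354, -0.341)
continuing one RK4 step at a time; state shown every 25 steps (Δt=0.5):
t=0.500: state=(1.060, -0.260)
t=1.000: state=(1.733, -0.133)
t=1.500: state=(1.966, 0.012)
t=2.000: state=(1.987, 0.157)
t=2.500: state=(1.954, 0.295)
t=3.000: state=(1.910, 0.425)
t=3.500: state=(1.864, 0.547)
t=4.000: state=(1.816, 0.662)
t=4.500: state=(1.768, 0.769)
t=5.000: state=(1.720, 0.869)
t=5.500: state=(1.670, 0.963)
t=6.000: state=(1.620, 1.050)
t=6.500: state=(1.569, 1.131)
t=7.000: state=(1.517, 1.205)
t=7.500: state=(1.464, 1.274)
t=8.000: state=(1.409, 1.337)
t=8.500: state=(1.351, 1.394)
t=9.000: state=(1.290, 1.446)
t=9.500: state=(1.226, 1.492)
t=10.000: state=(1.156, 1.533)
t=10.500: state=(1.080, 1.568)
t=11.000: state=(0.994, 1.598)
t=11.500: state=(0.894, 1.621)
t=12.000: state=(0.772, 1.638)
t=12.500: state=(0.616, 1.646)
t=13.000: state=(0.400, 1.645)
t=13.480: state=(0.091, 1.631)
compare at T: v=0.091, w=1.631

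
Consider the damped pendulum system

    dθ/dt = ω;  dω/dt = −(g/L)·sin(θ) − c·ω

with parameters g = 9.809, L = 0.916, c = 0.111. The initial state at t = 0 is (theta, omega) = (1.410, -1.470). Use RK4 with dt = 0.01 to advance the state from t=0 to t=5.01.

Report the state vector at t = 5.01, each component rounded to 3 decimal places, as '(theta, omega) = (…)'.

t=0.000: state=(1.410, -1.470)
step 1 (dt=0.01): k1=(-1.470, -10.407), k2=(-1.522, -10.389), k3=(-1.522, -10.388), k4=(-1.574, -10.368); state += dt/6·(k1+2k2+2k3+k4)
t=0.010: state=(1.395, -1.574)
t=0.020: state=(1.379, -1.677)
t=0.030: state=(1.361, -1.780)
continuing one RK4 step at a time; state shown every 20 steps (Δt=0.2):
t=0.200: state=(0.917, -3.388)
t=0.400: state=(0.117, -4.359)
t=0.600: state=(-0.710, -3.636)
t=0.800: state=(-1.261, -1.777)
t=1.000: state=(-1.405, 0.335)
t=1.200: state=(-1.132, 2.363)
t=1.400: state=(-0.494, 3.858)
t=1.600: state=(0.316, 3.956)
t=1.800: state=(0.987, 2.569)
t=2.000: state=(1.304, 0.563)
t=2.200: state=(1.210, -1.484)
t=2.400: state=(0.730, -3.214)
t=2.600: state=(-0.006, -3.897)
t=2.800: state=(-0.723, -3.042)
t=3.000: state=(-1.159, -1.239)
t=3.200: state=(-1.206, 0.774)
t=3.400: state=(-0.862, 2.599)
t=3.600: state=(-0.218, 3.641)
t=3.800: state=(0.497, 3.256)
t=4.000: state=(1.006, 1.714)
t=4.200: state=(1.157, -0.223)
t=4.400: state=(0.923, -2.073)
t=4.600: state=(0.368, -3.317)
t=4.800: state=(-0.318, -3.293)
t=5.000: state=(-0.864, -2.016)
t=5.010: state=(-0.884, -1.932)

(theta, omega) = (-0.884, -1.932)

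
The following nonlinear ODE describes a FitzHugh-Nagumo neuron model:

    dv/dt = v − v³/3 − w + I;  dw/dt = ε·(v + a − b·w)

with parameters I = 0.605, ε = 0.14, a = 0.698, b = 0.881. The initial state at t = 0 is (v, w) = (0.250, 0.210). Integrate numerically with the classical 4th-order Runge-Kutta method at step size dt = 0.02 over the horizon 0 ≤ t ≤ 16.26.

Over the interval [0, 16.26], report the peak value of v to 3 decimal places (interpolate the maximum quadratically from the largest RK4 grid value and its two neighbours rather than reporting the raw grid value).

t=0.000: state=(0.250, 0.210)
step 1 (dt=0.02): k1=(0.640, 0.107), k2=(0.645, 0.108), k3=(0.645, 0.108), k4=(0.650, 0.108); state += dt/6·(k1+2k2+2k3+k4)
t=0.020: state=(0.263, 0.212)
t=0.040: state=(0.276, 0.214)
t=0.060: state=(0.289, 0.217)
continuing one RK4 step at a time; state shown every 50 steps (Δt=1):
t=1.000: state=(1.092, 0.364)
t=2.000: state=(1.637, 0.603)
t=3.000: state=(1.647, 0.844)
t=4.000: state=(1.541, 1.048)
t=5.000: state=(1.412, 1.213)
t=6.000: state=(1.271, 1.341)
t=7.000: state=(1.111, 1.434)
t=8.000: state=(0.912, 1.493)
t=9.000: state=(0.627, 1.514)
t=10.000: state=(0.094, 1.482)
t=11.000: state=(-1.077, 1.343)
t=12.000: state=(-1.862, 1.070)
t=13.000: state=(-1.854, 0.790)
t=14.000: state=(-1.757, 0.553)
t=15.000: state=(-1.654, 0.356)
t=16.000: state=(-1.551, 0.196)
t=16.260: state=(-1.525, 0.159)
largest grid value and its neighbours: v(2.440)=1.67270, v(2.460)=1.67276, v(2.480)=1.67272
parabola through these three points peaks at t≈2.462 with v≈1.67276

max v = 1.673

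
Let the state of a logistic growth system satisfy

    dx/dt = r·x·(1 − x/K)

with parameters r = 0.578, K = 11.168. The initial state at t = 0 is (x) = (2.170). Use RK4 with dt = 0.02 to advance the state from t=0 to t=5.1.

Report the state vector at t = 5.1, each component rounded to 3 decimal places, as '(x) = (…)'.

(x) = (9.173)

t=0.000: state=(2.170)
step 1 (dt=0.02): k1=(1.011), k2=(1.014), k3=(1.014), k4=(1.018); state += dt/6·(k1+2k2+2k3+k4)
t=0.020: state=(2.190)
t=0.040: state=(2.211)
t=0.060: state=(2.231)
continuing one RK4 step at a time; state shown every 10 steps (Δt=0.2):
t=0.200: state=(2.379)
t=0.400: state=(2.603)
t=0.600: state=(2.841)
t=0.800: state=(3.092)
t=1.000: state=(3.357)
t=1.200: state=(3.635)
t=1.400: state=(3.924)
t=1.600: state=(4.223)
t=1.800: state=(4.531)
t=2.000: state=(4.845)
t=2.200: state=(5.164)
t=2.400: state=(5.486)
t=2.600: state=(5.809)
t=2.800: state=(6.130)
t=3.000: state=(6.447)
t=3.200: state=(6.759)
t=3.400: state=(7.064)
t=3.600: state=(7.359)
t=3.800: state=(7.644)
t=4.000: state=(7.916)
t=4.200: state=(8.176)
t=4.400: state=(8.422)
t=4.600: state=(8.655)
t=4.800: state=(8.873)
t=5.000: state=(9.076)
t=5.100: state=(9.173)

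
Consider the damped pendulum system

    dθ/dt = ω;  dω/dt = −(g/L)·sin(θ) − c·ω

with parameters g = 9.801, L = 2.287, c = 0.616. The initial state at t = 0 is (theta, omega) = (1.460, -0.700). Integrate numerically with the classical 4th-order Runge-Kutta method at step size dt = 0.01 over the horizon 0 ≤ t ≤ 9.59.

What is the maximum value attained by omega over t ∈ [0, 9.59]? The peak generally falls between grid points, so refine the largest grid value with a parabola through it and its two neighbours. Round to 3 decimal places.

max omega = 1.393

t=0.000: state=(1.460, -0.700)
step 1 (dt=0.01): k1=(-0.700, -3.828), k2=(-0.719, -3.815), k3=(-0.719, -3.815), k4=(-0.738, -3.801); state += dt/6·(k1+2k2+2k3+k4)
t=0.010: state=(1.453, -0.738)
t=0.020: state=(1.445, -0.776)
t=0.030: state=(1.437, -0.814)
continuing one RK4 step at a time; state shown every 50 steps (Δt=0.5):
t=0.500: state=(0.703, -2.135)
t=1.000: state=(-0.366, -1.788)
t=1.500: state=(-0.862, -0.142)
t=2.000: state=(-0.570, 1.165)
t=2.500: state=(0.095, 1.258)
t=3.000: state=(0.505, 0.293)
t=3.500: state=(0.395, -0.647)
t=4.000: state=(-0.010, -0.820)
t=4.500: state=(-0.299, -0.264)
t=5.000: state=(-0.263, 0.362)
t=5.500: state=(-0.017, 0.524)
t=6.000: state=(0.178, 0.203)
t=6.500: state=(0.172, -0.202)
t=7.000: state=(0.023, -0.331)
t=7.500: state=(-0.105, -0.147)
t=8.000: state=(-0.111, 0.112)
t=8.500: state=(-0.022, 0.208)
t=9.000: state=(0.062, 0.104)
t=9.500: state=(0.072, -0.060)
t=9.590: state=(0.065, -0.083)
largest grid value and its neighbours: omega(2.270)=1.39254, omega(2.280)=1.39282, omega(2.290)=1.39252
parabola through these three points peaks at t≈2.280 with omega≈1.39282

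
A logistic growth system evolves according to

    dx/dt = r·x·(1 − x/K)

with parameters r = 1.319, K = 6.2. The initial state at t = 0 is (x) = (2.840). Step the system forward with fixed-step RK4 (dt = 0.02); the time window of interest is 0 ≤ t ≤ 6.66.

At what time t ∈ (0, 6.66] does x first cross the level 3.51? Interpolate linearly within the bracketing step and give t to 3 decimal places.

t=0.000: state=(2.840)
step 1 (dt=0.02): k1=(2.030), k2=(2.032), k3=(2.032), k4=(2.034); state += dt/6·(k1+2k2+2k3+k4)
t=0.020: state=(2.881)
t=0.040: state=(2.921)
t=0.060: state=(2.962)
t=0.320: state=(3.492)
next step: t=0.340: state=(3.532) — x has crossed 3.51
linear interpolation between t=0.320 (3.49151) and t=0.340 (3.53168) → t≈0.329

t = 0.329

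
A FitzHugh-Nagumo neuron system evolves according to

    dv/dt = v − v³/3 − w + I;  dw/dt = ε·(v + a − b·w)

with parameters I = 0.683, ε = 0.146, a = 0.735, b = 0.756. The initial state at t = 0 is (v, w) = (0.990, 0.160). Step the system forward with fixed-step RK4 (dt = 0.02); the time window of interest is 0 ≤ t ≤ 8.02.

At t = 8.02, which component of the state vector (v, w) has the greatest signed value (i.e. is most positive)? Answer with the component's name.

t=0.000: state=(0.990, 0.160)
step 1 (dt=0.02): k1=(1.190, 0.234), k2=(1.187, 0.236), k3=(1.187, 0.236), k4=(1.185, 0.237); state += dt/6·(k1+2k2+2k3+k4)
t=0.020: state=(1.014, 0.165)
t=0.040: state=(1.037, 0.169)
t=0.060: state=(1.061, 0.174)
continuing one RK4 step at a time; state shown every 25 steps (Δt=0.5):
t=0.500: state=(1.501, 0.294)
t=1.000: state=(1.737, 0.447)
t=1.500: state=(1.779, 0.600)
t=2.000: state=(1.748, 0.746)
t=2.500: state=(1.693, 0.880)
t=3.000: state=(1.629, 1.003)
t=3.500: state=(1.561, 1.115)
t=4.000: state=(1.490, 1.216)
t=4.500: state=(1.416, 1.306)
t=5.000: state=(1.337, 1.385)
t=5.500: state=(1.253, 1.455)
t=6.000: state=(1.161, 1.515)
t=6.500: state=(1.059, 1.565)
t=7.000: state=(0.940, 1.604)
t=7.500: state=(0.797, 1.632)
t=8.000: state=(0.612, 1.647)
t=8.020: state=(0.604, 1.647)
compare at T: v=0.604, w=1.647

largest component: w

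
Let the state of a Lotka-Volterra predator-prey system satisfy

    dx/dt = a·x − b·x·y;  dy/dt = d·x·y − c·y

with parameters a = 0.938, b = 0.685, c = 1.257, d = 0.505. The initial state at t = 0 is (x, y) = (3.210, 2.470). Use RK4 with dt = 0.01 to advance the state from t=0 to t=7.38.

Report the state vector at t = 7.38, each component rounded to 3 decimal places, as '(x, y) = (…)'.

t=0.000: state=(3.210, 2.470)
step 1 (dt=0.01): k1=(-2.420, 0.899), k2=(-2.421, 0.886), k3=(-2.421, 0.886), k4=(-2.421, 0.872); state += dt/6·(k1+2k2+2k3+k4)
t=0.010: state=(3.186, 2.479)
t=0.020: state=(3.162, 2.487)
t=0.030: state=(3.137, 2.496)
continuing one RK4 step at a time; state shown every 25 steps (Δt=0.25):
t=0.250: state=(2.621, 2.605)
t=0.500: state=(2.124, 2.564)
t=0.750: state=(1.754, 2.389)
t=1.000: state=(1.504, 2.140)
t=1.250: state=(1.349, 1.870)
t=1.500: state=(1.266, 1.610)
t=1.750: state=(1.240, 1.377)
t=2.000: state=(1.261, 1.177)
t=2.250: state=(1.322, 1.011)
t=2.500: state=(1.423, 0.878)
t=2.750: state=(1.562, 0.774)
t=3.000: state=(1.742, 0.696)
t=3.250: state=(1.965, 0.642)
t=3.500: state=(2.232, 0.611)
t=3.750: state=(2.544, 0.603)
t=4.000: state=(2.898, 0.620)
t=4.250: state=(3.282, 0.669)
t=4.500: state=(3.675, 0.758)
t=4.750: state=(4.034, 0.901)
t=5.000: state=(4.296, 1.115)
t=5.250: state=(4.380, 1.412)
t=5.500: state=(4.217, 1.779)
t=5.750: state=(3.803, 2.161)
t=6.000: state=(3.230, 2.462)
t=6.250: state=(2.640, 2.604)
t=6.500: state=(2.138, 2.568)
t=6.750: state=(1.765, 2.396)
t=7.000: state=(1.511, 2.149)
t=7.250: state=(1.353, 1.879)
t=7.380: state=(1.301, 1.741)

(x, y) = (1.301, 1.741)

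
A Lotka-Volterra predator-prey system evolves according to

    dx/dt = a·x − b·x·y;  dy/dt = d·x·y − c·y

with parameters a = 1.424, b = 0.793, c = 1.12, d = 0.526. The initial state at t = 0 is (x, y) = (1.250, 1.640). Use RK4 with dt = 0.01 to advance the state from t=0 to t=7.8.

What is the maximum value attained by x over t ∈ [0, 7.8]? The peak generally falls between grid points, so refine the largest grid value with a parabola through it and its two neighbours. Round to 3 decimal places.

max x = 3.377

t=0.000: state=(1.250, 1.640)
step 1 (dt=0.01): k1=(0.154, -0.759), k2=(0.158, -0.756), k3=(0.158, -0.756), k4=(0.162, -0.754); state += dt/6·(k1+2k2+2k3+k4)
t=0.010: state=(1.252, 1.632)
t=0.020: state=(1.253, 1.625)
t=0.030: state=(1.255, 1.617)
continuing one RK4 step at a time; state shown every 50 steps (Δt=0.5):
t=0.500: state=(1.421, 1.326)
t=1.000: state=(1.782, 1.149)
t=1.500: state=(2.327, 1.123)
t=2.000: state=(2.964, 1.286)
t=2.500: state=(3.368, 1.707)
t=3.000: state=(3.093, 2.320)
t=3.500: state=(2.292, 2.701)
t=4.000: state=(1.621, 2.562)
t=4.500: state=(1.297, 2.133)
t=5.000: state=(1.241, 1.693)
t=5.500: state=(1.387, 1.361)
t=6.000: state=(1.721, 1.165)
t=6.500: state=(2.244, 1.116)
t=7.000: state=(2.881, 1.250)
t=7.500: state=(3.345, 1.634)
t=7.800: state=(3.338, 1.986)
largest grid value and its neighbours: x(2.570)=3.37686, x(2.580)=3.37693, x(2.590)=3.37667
parabola through these three points peaks at t≈2.577 with x≈3.37694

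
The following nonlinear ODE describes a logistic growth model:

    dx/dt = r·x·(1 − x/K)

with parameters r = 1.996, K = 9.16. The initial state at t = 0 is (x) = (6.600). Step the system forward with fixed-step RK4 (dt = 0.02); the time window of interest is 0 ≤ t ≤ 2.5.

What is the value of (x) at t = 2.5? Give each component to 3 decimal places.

(x) = (9.136)

t=0.000: state=(6.600)
step 1 (dt=0.02): k1=(3.682), k2=(3.649), k3=(3.649), k4=(3.616); state += dt/6·(k1+2k2+2k3+k4)
t=0.020: state=(6.673)
t=0.040: state=(6.745)
t=0.060: state=(6.815)
continuing one RK4 step at a time; state shown every 5 steps (Δt=0.1):
t=0.100: state=(6.952)
t=0.200: state=(7.269)
t=0.300: state=(7.551)
t=0.400: state=(7.799)
t=0.500: state=(8.014)
t=0.600: state=(8.200)
t=0.700: state=(8.358)
t=0.800: state=(8.493)
t=0.900: state=(8.606)
t=1.000: state=(8.701)
t=1.100: state=(8.781)
t=1.200: state=(8.847)
t=1.300: state=(8.902)
t=1.400: state=(8.948)
t=1.500: state=(8.985)
t=1.600: state=(9.017)
t=1.700: state=(9.042)
t=1.800: state=(9.063)
t=1.900: state=(9.081)
t=2.000: state=(9.095)
t=2.100: state=(9.107)
t=2.200: state=(9.116)
t=2.300: state=(9.124)
t=2.400: state=(9.131)
t=2.500: state=(9.136)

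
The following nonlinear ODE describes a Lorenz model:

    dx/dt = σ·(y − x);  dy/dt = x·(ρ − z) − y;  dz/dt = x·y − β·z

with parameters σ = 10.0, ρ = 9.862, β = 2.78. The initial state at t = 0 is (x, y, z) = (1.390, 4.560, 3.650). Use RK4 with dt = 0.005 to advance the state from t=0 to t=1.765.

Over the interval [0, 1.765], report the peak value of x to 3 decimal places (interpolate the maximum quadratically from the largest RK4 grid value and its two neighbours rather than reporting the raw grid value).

t=0.000: state=(1.390, 4.560, 3.650)
step 1 (dt=0.005): k1=(31.700, 4.075, -3.809), k2=(31.009, 4.571, -3.406), k3=(31.039, 4.557, -3.415), k4=(30.376, 5.042, -3.018); state += dt/6·(k1+2k2+2k3+k4)
t=0.005: state=(1.545, 4.583, 3.633)
t=0.010: state=(1.694, 4.610, 3.620)
t=0.015: state=(1.837, 4.642, 3.610)
continuing one RK4 step at a time; state shown every 20 steps (Δt=0.1):
t=0.100: state=(3.749, 5.694, 3.983)
t=0.200: state=(5.615, 7.411, 5.768)
t=0.300: state=(7.149, 8.250, 8.896)
t=0.400: state=(7.494, 7.007, 11.799)
t=0.500: state=(6.327, 4.685, 12.483)
t=0.600: state=(4.656, 3.131, 11.264)
t=0.700: state=(3.462, 2.622, 9.505)
t=0.800: state=(2.946, 2.723, 7.921)
t=0.900: state=(2.957, 3.178, 6.746)
t=1.000: state=(3.356, 3.921, 6.081)
t=1.100: state=(4.065, 4.905, 6.040)
t=1.200: state=(4.987, 5.952, 6.744)
t=1.300: state=(5.885, 6.647, 8.154)
t=1.400: state=(6.369, 6.518, 9.773)
t=1.500: state=(6.153, 5.603, 10.756)
t=1.600: state=(5.406, 4.548, 10.694)
t=1.700: state=(4.595, 3.887, 9.907)
t=1.765: state=(4.205, 3.719, 9.256)
largest grid value and its neighbours: x(0.365)=7.56040, x(0.370)=7.56384, x(0.375)=7.56298
parabola through these three points peaks at t≈0.371 with x≈7.56404

max x = 7.564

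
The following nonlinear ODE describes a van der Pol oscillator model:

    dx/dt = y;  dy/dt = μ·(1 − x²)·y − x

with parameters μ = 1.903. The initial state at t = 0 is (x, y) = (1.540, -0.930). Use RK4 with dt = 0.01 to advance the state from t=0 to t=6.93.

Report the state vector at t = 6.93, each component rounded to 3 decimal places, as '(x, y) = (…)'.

(x, y) = (1.702, -0.425)

t=0.000: state=(1.540, -0.930)
step 1 (dt=0.01): k1=(-0.930, 0.887), k2=(-0.926, 0.855), k3=(-0.926, 0.856), k4=(-0.921, 0.825); state += dt/6·(k1+2k2+2k3+k4)
t=0.010: state=(1.531, -0.921)
t=0.020: state=(1.522, -0.913)
t=0.030: state=(1.512, -0.906)
continuing one RK4 step at a time; state shown every 25 steps (Δt=0.25):
t=0.250: state=(1.322, -0.852)
t=0.500: state=(1.100, -0.955)
t=0.750: state=(0.831, -1.230)
t=1.000: state=(0.461, -1.797)
t=1.250: state=(-0.111, -2.872)
t=1.500: state=(-0.975, -3.798)
t=1.750: state=(-1.761, -2.068)
t=2.000: state=(-2.022, -0.302)
t=2.250: state=(-2.020, 0.196)
t=2.500: state=(-1.953, 0.317)
t=2.750: state=(-1.867, 0.363)
t=3.000: state=(-1.772, 0.399)
t=3.250: state=(-1.668, 0.439)
t=3.500: state=(-1.552, 0.491)
t=3.750: state=(-1.421, 0.561)
t=4.000: state=(-1.268, 0.663)
t=4.250: state=(-1.084, 0.823)
t=4.500: state=(-0.848, 1.093)
t=4.750: state=(-0.519, 1.595)
t=5.000: state=(-0.013, 2.540)
t=5.250: state=(0.774, 3.655)
t=5.500: state=(1.617, 2.566)
t=5.750: state=(1.980, 0.553)
t=6.000: state=(2.013, -0.135)
t=6.250: state=(1.954, -0.302)
t=6.500: state=(1.871, -0.359)
t=6.750: state=(1.776, -0.397)
t=6.930: state=(1.702, -0.425)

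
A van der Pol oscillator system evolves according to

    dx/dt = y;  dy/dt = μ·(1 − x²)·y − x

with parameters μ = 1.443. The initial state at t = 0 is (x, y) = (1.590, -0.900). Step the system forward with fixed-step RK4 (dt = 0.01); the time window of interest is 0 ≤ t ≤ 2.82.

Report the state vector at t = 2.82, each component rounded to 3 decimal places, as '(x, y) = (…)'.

(x, y) = (-1.864, 0.443)

t=0.000: state=(1.590, -0.900)
step 1 (dt=0.01): k1=(-0.900, 0.395), k2=(-0.898, 0.376), k3=(-0.898, 0.376), k4=(-0.896, 0.358); state += dt/6·(k1+2k2+2k3+k4)
t=0.010: state=(1.581, -0.896)
t=0.020: state=(1.572, -0.893)
t=0.030: state=(1.563, -0.890)
continuing one RK4 step at a time; state shown every 10 steps (Δt=0.1):
t=0.100: state=(1.501, -0.877)
t=0.200: state=(1.414, -0.880)
t=0.300: state=(1.325, -0.905)
t=0.400: state=(1.232, -0.948)
t=0.500: state=(1.134, -1.010)
t=0.600: state=(1.030, -1.092)
t=0.700: state=(0.915, -1.198)
t=0.800: state=(0.789, -1.333)
t=0.900: state=(0.647, -1.504)
t=1.000: state=(0.487, -1.717)
t=1.100: state=(0.302, -1.981)
t=1.200: state=(0.089, -2.296)
t=1.300: state=(-0.158, -2.647)
t=1.400: state=(-0.440, -2.985)
t=1.500: state=(-0.751, -3.212)
t=1.600: state=(-1.074, -3.194)
t=1.700: state=(-1.379, -2.846)
t=1.800: state=(-1.634, -2.225)
t=1.900: state=(-1.821, -1.516)
t=2.000: state=(-1.940, -0.891)
t=2.100: state=(-2.005, -0.425)
t=2.200: state=(-2.030, -0.109)
t=2.300: state=(-2.030, 0.094)
t=2.400: state=(-2.014, 0.223)
t=2.500: state=(-1.987, 0.307)
t=2.600: state=(-1.953, 0.364)
t=2.700: state=(-1.915, 0.405)
t=2.800: state=(-1.873, 0.437)
t=2.820: state=(-1.864, 0.443)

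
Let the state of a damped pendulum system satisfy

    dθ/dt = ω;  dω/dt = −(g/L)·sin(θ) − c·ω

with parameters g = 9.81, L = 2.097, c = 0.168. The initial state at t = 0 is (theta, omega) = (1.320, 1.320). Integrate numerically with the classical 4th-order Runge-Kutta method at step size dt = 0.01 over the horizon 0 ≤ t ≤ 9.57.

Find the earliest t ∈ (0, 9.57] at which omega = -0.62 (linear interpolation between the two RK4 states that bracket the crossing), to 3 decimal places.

t = 0.413

t=0.000: state=(1.320, 1.320)
step 1 (dt=0.01): k1=(1.320, -4.754), k2=(1.296, -4.757), k3=(1.296, -4.757), k4=(1.272, -4.760); state += dt/6·(k1+2k2+2k3+k4)
t=0.010: state=(1.333, 1.272)
t=0.020: state=(1.345, 1.225)
t=0.030: state=(1.357, 1.177)
t=0.410: state=(1.463, -0.607)
next step: t=0.420: state=(1.457, -0.653) — omega has crossed -0.62
linear interpolation between t=0.410 (-0.60728) and t=0.420 (-0.65271) → t≈0.413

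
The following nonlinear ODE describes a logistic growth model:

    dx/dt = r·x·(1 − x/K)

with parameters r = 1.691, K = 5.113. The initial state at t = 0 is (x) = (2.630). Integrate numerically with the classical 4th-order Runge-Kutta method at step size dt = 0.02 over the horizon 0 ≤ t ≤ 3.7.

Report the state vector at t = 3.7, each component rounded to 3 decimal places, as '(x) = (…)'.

(x) = (5.104)

t=0.000: state=(2.630)
step 1 (dt=0.02): k1=(2.160), k2=(2.159), k3=(2.159), k4=(2.157); state += dt/6·(k1+2k2+2k3+k4)
t=0.020: state=(2.673)
t=0.040: state=(2.716)
t=0.060: state=(2.759)
continuing one RK4 step at a time; state shown every 10 steps (Δt=0.2):
t=0.200: state=(3.056)
t=0.400: state=(3.455)
t=0.600: state=(3.809)
t=0.800: state=(4.110)
t=1.000: state=(4.355)
t=1.200: state=(4.549)
t=1.400: state=(4.697)
t=1.600: state=(4.810)
t=1.800: state=(4.893)
t=2.000: state=(4.954)
t=2.200: state=(4.999)
t=2.400: state=(5.031)
t=2.600: state=(5.054)
t=2.800: state=(5.071)
t=3.000: state=(5.083)
t=3.200: state=(5.092)
t=3.400: state=(5.098)
t=3.600: state=(5.102)
t=3.700: state=(5.104)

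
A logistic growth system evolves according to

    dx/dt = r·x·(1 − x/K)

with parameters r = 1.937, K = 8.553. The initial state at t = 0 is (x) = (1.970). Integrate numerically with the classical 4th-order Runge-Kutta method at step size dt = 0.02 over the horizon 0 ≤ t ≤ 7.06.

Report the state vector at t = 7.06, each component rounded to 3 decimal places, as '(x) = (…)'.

(x) = (8.553)

t=0.000: state=(1.970)
step 1 (dt=0.02): k1=(2.937), k2=(2.967), k3=(2.968), k4=(2.998); state += dt/6·(k1+2k2+2k3+k4)
t=0.020: state=(2.029)
t=0.040: state=(2.090)
t=0.060: state=(2.152)
continuing one RK4 step at a time; state shown every 25 steps (Δt=0.5):
t=0.500: state=(3.770)
t=1.000: state=(5.773)
t=1.500: state=(7.231)
t=2.000: state=(7.998)
t=2.500: state=(8.333)
t=3.000: state=(8.468)
t=3.500: state=(8.521)
t=4.000: state=(8.541)
t=4.500: state=(8.548)
t=5.000: state=(8.551)
t=5.500: state=(8.552)
t=6.000: state=(8.553)
t=6.500: state=(8.553)
t=7.000: state=(8.553)
t=7.060: state=(8.553)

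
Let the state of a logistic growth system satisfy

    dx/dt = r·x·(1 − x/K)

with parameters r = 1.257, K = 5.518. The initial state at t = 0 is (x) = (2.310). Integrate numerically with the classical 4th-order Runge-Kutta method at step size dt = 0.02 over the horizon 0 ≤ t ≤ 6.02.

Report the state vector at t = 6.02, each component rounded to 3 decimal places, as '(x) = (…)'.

(x) = (5.514)

t=0.000: state=(2.310)
step 1 (dt=0.02): k1=(1.688), k2=(1.691), k3=(1.692), k4=(1.695); state += dt/6·(k1+2k2+2k3+k4)
t=0.020: state=(2.344)
t=0.040: state=(2.378)
t=0.060: state=(2.412)
continuing one RK4 step at a time; state shown every 10 steps (Δt=0.2):
t=0.200: state=(2.653)
t=0.400: state=(2.999)
t=0.600: state=(3.338)
t=0.800: state=(3.659)
t=1.000: state=(3.955)
t=1.200: state=(4.221)
t=1.400: state=(4.454)
t=1.600: state=(4.653)
t=1.800: state=(4.821)
t=2.000: state=(4.960)
t=2.200: state=(5.074)
t=2.400: state=(5.167)
t=2.600: state=(5.241)
t=2.800: state=(5.300)
t=3.000: state=(5.347)
t=3.200: state=(5.384)
t=3.400: state=(5.413)
t=3.600: state=(5.436)
t=3.800: state=(5.454)
t=4.000: state=(5.468)
t=4.200: state=(5.479)
t=4.400: state=(5.488)
t=4.600: state=(5.494)
t=4.800: state=(5.500)
t=5.000: state=(5.504)
t=5.200: state=(5.507)
t=5.400: state=(5.509)
t=5.600: state=(5.511)
t=5.800: state=(5.513)
t=6.000: state=(5.514)
t=6.020: state=(5.514)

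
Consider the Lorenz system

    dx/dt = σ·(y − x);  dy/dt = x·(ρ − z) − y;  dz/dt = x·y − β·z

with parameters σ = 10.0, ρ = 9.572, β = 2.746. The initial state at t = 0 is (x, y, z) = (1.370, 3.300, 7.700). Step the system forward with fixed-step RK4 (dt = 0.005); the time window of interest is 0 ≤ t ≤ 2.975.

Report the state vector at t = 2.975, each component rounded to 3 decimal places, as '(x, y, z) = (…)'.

(x, y, z) = (4.756, 4.590, 8.827)

t=0.000: state=(1.370, 3.300, 7.700)
step 1 (dt=0.005): k1=(19.300, -0.735, -16.623), k2=(18.799, -0.584, -16.352), k3=(18.815, -0.588, -16.358), k4=(18.330, -0.437, -16.092); state += dt/6·(k1+2k2+2k3+k4)
t=0.005: state=(1.464, 3.297, 7.618)
t=0.010: state=(1.553, 3.296, 7.539)
t=0.015: state=(1.638, 3.296, 7.462)
continuing one RK4 step at a time; state shown every 20 steps (Δt=0.1):
t=0.100: state=(2.639, 3.510, 6.476)
t=0.200: state=(3.414, 4.169, 5.946)
t=0.300: state=(4.220, 5.084, 6.074)
t=0.400: state=(5.109, 5.987, 6.904)
t=0.500: state=(5.872, 6.456, 8.291)
t=0.600: state=(6.170, 6.152, 9.682)
t=0.700: state=(5.845, 5.256, 10.379)
t=0.800: state=(5.126, 4.352, 10.175)
t=0.900: state=(4.420, 3.825, 9.410)
t=1.000: state=(3.981, 3.705, 8.509)
t=1.100: state=(3.863, 3.895, 7.754)
t=1.200: state=(4.024, 4.302, 7.298)
t=1.300: state=(4.390, 4.829, 7.227)
t=1.400: state=(4.861, 5.340, 7.561)
t=1.500: state=(5.294, 5.652, 8.210)
t=1.600: state=(5.529, 5.624, 8.934)
t=1.700: state=(5.473, 5.276, 9.428)
t=1.800: state=(5.176, 4.808, 9.511)
t=1.900: state=(4.797, 4.435, 9.230)
t=2.000: state=(4.494, 4.264, 8.765)
t=2.100: state=(4.351, 4.297, 8.303)
t=2.200: state=(4.381, 4.489, 7.980)
t=2.300: state=(4.550, 4.769, 7.870)
t=2.400: state=(4.795, 5.052, 7.992)
t=2.500: state=(5.035, 5.243, 8.297)
t=2.600: state=(5.187, 5.273, 8.668)
t=2.700: state=(5.199, 5.140, 8.960)
t=2.800: state=(5.081, 4.914, 9.070)
t=2.900: state=(4.893, 4.699, 8.984)
t=2.975: state=(4.756, 4.590, 8.827)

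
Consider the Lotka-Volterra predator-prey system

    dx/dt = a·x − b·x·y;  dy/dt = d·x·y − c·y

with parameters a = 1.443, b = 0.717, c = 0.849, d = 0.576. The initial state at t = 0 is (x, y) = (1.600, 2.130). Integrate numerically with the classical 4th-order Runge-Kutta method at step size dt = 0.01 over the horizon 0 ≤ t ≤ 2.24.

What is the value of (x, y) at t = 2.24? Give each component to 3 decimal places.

t=0.000: state=(1.600, 2.130)
step 1 (dt=0.01): k1=(-0.135, 0.155), k2=(-0.136, 0.154), k3=(-0.136, 0.154), k4=(-0.136, 0.153); state += dt/6·(k1+2k2+2k3+k4)
t=0.010: state=(1.599, 2.132)
t=0.020: state=(1.597, 2.133)
t=0.030: state=(1.596, 2.135)
continuing one RK4 step at a time; state shown every 10 steps (Δt=0.1):
t=0.100: state=(1.586, 2.145)
t=0.200: state=(1.570, 2.158)
t=0.300: state=(1.553, 2.168)
t=0.400: state=(1.535, 2.177)
t=0.500: state=(1.517, 2.184)
t=0.600: state=(1.498, 2.188)
t=0.700: state=(1.479, 2.190)
t=0.800: state=(1.461, 2.189)
t=0.900: state=(1.442, 2.187)
t=1.000: state=(1.425, 2.182)
t=1.100: state=(1.408, 2.174)
t=1.200: state=(1.392, 2.165)
t=1.300: state=(1.378, 2.154)
t=1.400: state=(1.364, 2.141)
t=1.500: state=(1.352, 2.127)
t=1.600: state=(1.342, 2.111)
t=1.700: state=(1.333, 2.095)
t=1.800: state=(1.326, 2.078)
t=1.900: state=(1.321, 2.060)
t=2.000: state=(1.317, 2.041)
t=2.100: state=(1.316, 2.023)
t=2.200: state=(1.315, 2.005)
t=2.240: state=(1.316, 1.997)

(x, y) = (1.316, 1.997)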